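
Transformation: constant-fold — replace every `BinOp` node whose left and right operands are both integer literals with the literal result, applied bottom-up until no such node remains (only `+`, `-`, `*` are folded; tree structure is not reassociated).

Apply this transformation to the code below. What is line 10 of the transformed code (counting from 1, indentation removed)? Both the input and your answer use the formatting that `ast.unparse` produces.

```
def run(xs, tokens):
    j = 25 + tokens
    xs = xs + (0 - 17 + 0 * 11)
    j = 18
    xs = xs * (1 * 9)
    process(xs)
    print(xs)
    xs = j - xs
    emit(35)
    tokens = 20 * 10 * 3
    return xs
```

tokens = 600

Transformed code:
def run(xs, tokens):
    j = 25 + tokens
    xs = xs + -17
    j = 18
    xs = xs * 9
    process(xs)
    print(xs)
    xs = j - xs
    emit(35)
    tokens = 600
    return xs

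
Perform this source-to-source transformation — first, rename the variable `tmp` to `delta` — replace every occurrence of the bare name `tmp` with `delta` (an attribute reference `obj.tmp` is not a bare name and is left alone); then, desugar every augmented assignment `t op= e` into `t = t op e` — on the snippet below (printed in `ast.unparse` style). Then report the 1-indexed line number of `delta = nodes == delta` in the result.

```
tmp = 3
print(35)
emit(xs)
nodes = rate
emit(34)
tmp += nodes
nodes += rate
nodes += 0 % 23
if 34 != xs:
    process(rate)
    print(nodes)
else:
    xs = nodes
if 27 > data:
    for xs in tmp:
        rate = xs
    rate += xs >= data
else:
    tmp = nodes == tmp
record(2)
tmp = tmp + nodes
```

Transformed code:
delta = 3
print(35)
emit(xs)
nodes = rate
emit(34)
delta = delta + nodes
nodes = nodes + rate
nodes = nodes + 0 % 23
if 34 != xs:
    process(rate)
    print(nodes)
else:
    xs = nodes
if 27 > data:
    for xs in delta:
        rate = xs
    rate = rate + (xs >= data)
else:
    delta = nodes == delta
record(2)
delta = delta + nodes

19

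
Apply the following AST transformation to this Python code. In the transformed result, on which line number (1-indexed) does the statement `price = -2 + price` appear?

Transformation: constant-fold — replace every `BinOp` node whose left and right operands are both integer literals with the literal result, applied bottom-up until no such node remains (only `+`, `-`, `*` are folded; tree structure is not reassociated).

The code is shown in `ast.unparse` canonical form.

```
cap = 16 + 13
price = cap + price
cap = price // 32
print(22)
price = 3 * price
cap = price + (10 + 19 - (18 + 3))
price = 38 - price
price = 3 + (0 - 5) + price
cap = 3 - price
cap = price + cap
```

Transformed code:
cap = 29
price = cap + price
cap = price // 32
print(22)
price = 3 * price
cap = price + 8
price = 38 - price
price = -2 + price
cap = 3 - price
cap = price + cap

8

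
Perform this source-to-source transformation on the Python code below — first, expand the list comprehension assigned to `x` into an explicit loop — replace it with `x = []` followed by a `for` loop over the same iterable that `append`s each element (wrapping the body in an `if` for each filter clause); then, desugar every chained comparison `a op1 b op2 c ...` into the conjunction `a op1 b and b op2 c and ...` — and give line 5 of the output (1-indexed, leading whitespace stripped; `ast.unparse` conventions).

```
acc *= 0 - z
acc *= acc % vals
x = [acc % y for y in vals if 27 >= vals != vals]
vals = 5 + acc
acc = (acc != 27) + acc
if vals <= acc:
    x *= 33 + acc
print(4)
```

if 27 >= vals and vals != vals:

Transformed code:
acc *= 0 - z
acc *= acc % vals
x = []
for y in vals:
    if 27 >= vals and vals != vals:
        x.append(acc % y)
vals = 5 + acc
acc = (acc != 27) + acc
if vals <= acc:
    x *= 33 + acc
print(4)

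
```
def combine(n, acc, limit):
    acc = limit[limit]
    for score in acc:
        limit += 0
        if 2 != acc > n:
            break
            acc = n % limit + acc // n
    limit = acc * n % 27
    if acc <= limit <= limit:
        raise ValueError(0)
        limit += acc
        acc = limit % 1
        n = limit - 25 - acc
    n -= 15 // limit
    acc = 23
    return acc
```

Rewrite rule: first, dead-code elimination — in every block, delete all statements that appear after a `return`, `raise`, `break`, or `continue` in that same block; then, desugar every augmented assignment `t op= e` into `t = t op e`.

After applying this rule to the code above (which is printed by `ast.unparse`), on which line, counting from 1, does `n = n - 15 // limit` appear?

Transformed code:
def combine(n, acc, limit):
    acc = limit[limit]
    for score in acc:
        limit = limit + 0
        if 2 != acc > n:
            break
    limit = acc * n % 27
    if acc <= limit <= limit:
        raise ValueError(0)
    n = n - 15 // limit
    acc = 23
    return acc

10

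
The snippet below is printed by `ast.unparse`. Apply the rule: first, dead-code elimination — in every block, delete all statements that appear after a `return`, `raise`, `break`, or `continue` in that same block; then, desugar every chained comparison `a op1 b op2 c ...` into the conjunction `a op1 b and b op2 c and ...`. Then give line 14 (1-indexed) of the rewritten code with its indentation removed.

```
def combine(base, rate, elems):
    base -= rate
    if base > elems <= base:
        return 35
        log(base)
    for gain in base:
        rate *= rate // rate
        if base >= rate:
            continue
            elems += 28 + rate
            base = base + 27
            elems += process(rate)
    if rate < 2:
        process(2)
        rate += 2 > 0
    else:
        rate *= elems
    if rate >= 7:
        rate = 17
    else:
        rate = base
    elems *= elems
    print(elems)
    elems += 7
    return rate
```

if rate >= 7:

Transformed code:
def combine(base, rate, elems):
    base -= rate
    if base > elems and elems <= base:
        return 35
    for gain in base:
        rate *= rate // rate
        if base >= rate:
            continue
    if rate < 2:
        process(2)
        rate += 2 > 0
    else:
        rate *= elems
    if rate >= 7:
        rate = 17
    else:
        rate = base
    elems *= elems
    print(elems)
    elems += 7
    return rate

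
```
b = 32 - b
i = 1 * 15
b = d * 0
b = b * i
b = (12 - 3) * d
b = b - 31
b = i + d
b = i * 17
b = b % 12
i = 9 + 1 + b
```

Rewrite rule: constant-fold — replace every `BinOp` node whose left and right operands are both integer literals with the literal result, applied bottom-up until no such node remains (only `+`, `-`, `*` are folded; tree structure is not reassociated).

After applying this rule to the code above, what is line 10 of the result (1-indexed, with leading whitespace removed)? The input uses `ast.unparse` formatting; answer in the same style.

i = 10 + b

Transformed code:
b = 32 - b
i = 15
b = d * 0
b = b * i
b = 9 * d
b = b - 31
b = i + d
b = i * 17
b = b % 12
i = 10 + b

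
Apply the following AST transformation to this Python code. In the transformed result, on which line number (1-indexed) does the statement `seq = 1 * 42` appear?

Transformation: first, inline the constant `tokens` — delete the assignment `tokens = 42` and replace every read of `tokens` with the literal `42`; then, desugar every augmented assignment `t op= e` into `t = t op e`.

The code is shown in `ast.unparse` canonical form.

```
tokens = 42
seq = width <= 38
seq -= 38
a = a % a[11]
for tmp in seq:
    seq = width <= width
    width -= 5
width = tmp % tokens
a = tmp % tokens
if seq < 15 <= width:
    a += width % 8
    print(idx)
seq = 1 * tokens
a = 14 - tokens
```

12

Transformed code:
seq = width <= 38
seq = seq - 38
a = a % a[11]
for tmp in seq:
    seq = width <= width
    width = width - 5
width = tmp % 42
a = tmp % 42
if seq < 15 <= width:
    a = a + width % 8
    print(idx)
seq = 1 * 42
a = 14 - 42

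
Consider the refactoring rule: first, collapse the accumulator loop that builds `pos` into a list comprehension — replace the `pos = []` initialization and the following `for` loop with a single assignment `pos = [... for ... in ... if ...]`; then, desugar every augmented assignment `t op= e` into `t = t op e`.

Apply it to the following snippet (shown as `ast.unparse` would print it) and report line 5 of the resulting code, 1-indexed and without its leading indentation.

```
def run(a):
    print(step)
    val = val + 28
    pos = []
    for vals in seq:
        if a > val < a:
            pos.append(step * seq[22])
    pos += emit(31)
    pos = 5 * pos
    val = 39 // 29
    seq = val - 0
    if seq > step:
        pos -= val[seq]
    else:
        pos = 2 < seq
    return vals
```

pos = pos + emit(31)

Transformed code:
def run(a):
    print(step)
    val = val + 28
    pos = [step * seq[22] for vals in seq if a > val < a]
    pos = pos + emit(31)
    pos = 5 * pos
    val = 39 // 29
    seq = val - 0
    if seq > step:
        pos = pos - val[seq]
    else:
        pos = 2 < seq
    return vals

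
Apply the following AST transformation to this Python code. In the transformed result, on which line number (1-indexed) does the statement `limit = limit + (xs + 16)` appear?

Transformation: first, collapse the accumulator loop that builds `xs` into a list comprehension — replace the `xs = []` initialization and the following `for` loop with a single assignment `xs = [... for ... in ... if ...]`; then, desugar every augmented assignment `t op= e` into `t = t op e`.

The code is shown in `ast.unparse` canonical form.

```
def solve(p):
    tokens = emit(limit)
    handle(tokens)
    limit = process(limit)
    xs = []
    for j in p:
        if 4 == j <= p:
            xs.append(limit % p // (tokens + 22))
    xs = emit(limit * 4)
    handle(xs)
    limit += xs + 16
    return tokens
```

8

Transformed code:
def solve(p):
    tokens = emit(limit)
    handle(tokens)
    limit = process(limit)
    xs = [limit % p // (tokens + 22) for j in p if 4 == j <= p]
    xs = emit(limit * 4)
    handle(xs)
    limit = limit + (xs + 16)
    return tokens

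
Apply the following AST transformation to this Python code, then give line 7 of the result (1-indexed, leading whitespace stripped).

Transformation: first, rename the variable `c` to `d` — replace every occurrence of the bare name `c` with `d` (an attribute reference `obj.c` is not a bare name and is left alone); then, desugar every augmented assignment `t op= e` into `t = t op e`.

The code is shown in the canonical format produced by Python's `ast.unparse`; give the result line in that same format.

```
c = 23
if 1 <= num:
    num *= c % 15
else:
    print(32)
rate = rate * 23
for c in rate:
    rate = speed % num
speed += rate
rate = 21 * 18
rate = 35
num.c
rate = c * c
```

for d in rate:

Transformed code:
d = 23
if 1 <= num:
    num = num * (d % 15)
else:
    print(32)
rate = rate * 23
for d in rate:
    rate = speed % num
speed = speed + rate
rate = 21 * 18
rate = 35
num.c
rate = d * d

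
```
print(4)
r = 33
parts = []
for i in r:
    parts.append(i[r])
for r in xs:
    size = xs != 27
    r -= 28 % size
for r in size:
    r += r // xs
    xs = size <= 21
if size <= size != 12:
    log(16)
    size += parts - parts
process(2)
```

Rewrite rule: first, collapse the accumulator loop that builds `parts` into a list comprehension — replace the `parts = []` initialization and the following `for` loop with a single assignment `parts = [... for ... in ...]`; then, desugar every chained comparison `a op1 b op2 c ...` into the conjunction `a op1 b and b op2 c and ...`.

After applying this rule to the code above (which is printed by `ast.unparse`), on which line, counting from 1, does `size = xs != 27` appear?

Transformed code:
print(4)
r = 33
parts = [i[r] for i in r]
for r in xs:
    size = xs != 27
    r -= 28 % size
for r in size:
    r += r // xs
    xs = size <= 21
if size <= size and size != 12:
    log(16)
    size += parts - parts
process(2)

5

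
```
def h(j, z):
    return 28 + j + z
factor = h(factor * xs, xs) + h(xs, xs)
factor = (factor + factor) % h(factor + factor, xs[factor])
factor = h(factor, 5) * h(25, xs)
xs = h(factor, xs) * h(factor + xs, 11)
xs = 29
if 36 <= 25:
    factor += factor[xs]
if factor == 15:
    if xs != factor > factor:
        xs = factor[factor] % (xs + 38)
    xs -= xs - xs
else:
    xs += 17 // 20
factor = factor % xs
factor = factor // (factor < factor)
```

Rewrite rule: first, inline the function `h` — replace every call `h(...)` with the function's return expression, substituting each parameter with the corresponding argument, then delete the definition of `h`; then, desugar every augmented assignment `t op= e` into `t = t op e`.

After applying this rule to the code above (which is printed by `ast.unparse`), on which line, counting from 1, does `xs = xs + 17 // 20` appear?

13

Transformed code:
factor = 28 + factor * xs + xs + (28 + xs + xs)
factor = (factor + factor) % (28 + (factor + factor) + xs[factor])
factor = (28 + factor + 5) * (28 + 25 + xs)
xs = (28 + factor + xs) * (28 + (factor + xs) + 11)
xs = 29
if 36 <= 25:
    factor = factor + factor[xs]
if factor == 15:
    if xs != factor > factor:
        xs = factor[factor] % (xs + 38)
    xs = xs - (xs - xs)
else:
    xs = xs + 17 // 20
factor = factor % xs
factor = factor // (factor < factor)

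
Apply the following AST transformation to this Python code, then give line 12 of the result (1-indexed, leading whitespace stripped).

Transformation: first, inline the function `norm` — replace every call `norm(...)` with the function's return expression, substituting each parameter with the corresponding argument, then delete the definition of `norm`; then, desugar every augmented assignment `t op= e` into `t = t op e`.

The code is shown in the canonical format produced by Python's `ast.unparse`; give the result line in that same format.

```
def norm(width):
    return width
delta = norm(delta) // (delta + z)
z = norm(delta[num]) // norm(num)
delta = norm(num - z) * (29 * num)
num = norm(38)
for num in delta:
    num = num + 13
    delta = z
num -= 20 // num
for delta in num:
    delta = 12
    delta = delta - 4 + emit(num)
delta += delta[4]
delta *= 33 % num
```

delta = delta + delta[4]

Transformed code:
delta = delta // (delta + z)
z = delta[num] // num
delta = (num - z) * (29 * num)
num = 38
for num in delta:
    num = num + 13
    delta = z
num = num - 20 // num
for delta in num:
    delta = 12
    delta = delta - 4 + emit(num)
delta = delta + delta[4]
delta = delta * (33 % num)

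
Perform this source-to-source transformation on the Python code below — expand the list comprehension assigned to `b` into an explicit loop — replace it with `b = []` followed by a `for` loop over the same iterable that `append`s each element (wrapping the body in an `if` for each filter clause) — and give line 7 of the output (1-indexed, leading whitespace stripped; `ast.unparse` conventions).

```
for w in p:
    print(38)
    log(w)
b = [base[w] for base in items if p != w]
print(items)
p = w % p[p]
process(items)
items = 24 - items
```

b.append(base[w])

Transformed code:
for w in p:
    print(38)
    log(w)
b = []
for base in items:
    if p != w:
        b.append(base[w])
print(items)
p = w % p[p]
process(items)
items = 24 - items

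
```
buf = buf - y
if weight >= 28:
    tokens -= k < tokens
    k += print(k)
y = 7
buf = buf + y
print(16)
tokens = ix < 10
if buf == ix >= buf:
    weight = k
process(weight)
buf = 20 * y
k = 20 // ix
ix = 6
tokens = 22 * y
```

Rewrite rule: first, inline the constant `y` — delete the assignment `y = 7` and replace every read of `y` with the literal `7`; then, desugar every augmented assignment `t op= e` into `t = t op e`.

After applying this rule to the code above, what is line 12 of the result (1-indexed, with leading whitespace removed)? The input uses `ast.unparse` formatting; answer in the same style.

Transformed code:
buf = buf - 7
if weight >= 28:
    tokens = tokens - (k < tokens)
    k = k + print(k)
buf = buf + 7
print(16)
tokens = ix < 10
if buf == ix >= buf:
    weight = k
process(weight)
buf = 20 * 7
k = 20 // ix
ix = 6
tokens = 22 * 7

k = 20 // ix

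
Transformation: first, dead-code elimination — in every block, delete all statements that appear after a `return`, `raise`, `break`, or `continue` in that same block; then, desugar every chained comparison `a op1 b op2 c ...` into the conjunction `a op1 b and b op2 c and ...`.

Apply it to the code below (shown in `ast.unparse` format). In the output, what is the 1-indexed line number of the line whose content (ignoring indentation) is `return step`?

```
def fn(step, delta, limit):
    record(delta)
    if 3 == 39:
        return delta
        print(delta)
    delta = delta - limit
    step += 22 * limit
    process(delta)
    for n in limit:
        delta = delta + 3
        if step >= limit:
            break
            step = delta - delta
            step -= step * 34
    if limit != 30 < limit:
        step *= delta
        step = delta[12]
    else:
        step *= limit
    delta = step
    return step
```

Transformed code:
def fn(step, delta, limit):
    record(delta)
    if 3 == 39:
        return delta
    delta = delta - limit
    step += 22 * limit
    process(delta)
    for n in limit:
        delta = delta + 3
        if step >= limit:
            break
    if limit != 30 and 30 < limit:
        step *= delta
        step = delta[12]
    else:
        step *= limit
    delta = step
    return step

18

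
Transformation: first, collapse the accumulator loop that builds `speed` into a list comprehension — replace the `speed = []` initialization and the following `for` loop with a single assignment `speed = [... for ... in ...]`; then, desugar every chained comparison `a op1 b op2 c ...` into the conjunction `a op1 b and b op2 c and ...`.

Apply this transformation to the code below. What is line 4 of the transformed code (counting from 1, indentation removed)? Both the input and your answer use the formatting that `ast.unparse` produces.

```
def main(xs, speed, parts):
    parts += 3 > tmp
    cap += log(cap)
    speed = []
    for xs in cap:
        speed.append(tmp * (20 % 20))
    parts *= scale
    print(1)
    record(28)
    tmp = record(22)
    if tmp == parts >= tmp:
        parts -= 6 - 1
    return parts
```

speed = [tmp * (20 % 20) for xs in cap]

Transformed code:
def main(xs, speed, parts):
    parts += 3 > tmp
    cap += log(cap)
    speed = [tmp * (20 % 20) for xs in cap]
    parts *= scale
    print(1)
    record(28)
    tmp = record(22)
    if tmp == parts and parts >= tmp:
        parts -= 6 - 1
    return parts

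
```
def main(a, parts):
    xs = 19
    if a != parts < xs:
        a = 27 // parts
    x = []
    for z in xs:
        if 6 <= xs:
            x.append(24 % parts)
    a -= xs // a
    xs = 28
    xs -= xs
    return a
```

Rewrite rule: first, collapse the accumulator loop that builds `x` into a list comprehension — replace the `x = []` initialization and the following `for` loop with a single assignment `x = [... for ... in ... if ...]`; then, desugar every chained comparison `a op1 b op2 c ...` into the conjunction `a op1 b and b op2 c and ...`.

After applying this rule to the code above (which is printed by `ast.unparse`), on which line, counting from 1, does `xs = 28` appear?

7

Transformed code:
def main(a, parts):
    xs = 19
    if a != parts and parts < xs:
        a = 27 // parts
    x = [24 % parts for z in xs if 6 <= xs]
    a -= xs // a
    xs = 28
    xs -= xs
    return a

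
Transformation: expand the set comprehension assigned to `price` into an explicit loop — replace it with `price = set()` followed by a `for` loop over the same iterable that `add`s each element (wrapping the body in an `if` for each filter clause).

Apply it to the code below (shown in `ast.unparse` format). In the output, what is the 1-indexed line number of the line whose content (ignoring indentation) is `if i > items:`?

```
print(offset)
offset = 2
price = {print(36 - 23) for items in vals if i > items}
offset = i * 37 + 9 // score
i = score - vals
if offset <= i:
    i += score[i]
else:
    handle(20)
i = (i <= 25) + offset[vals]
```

Transformed code:
print(offset)
offset = 2
price = set()
for items in vals:
    if i > items:
        price.add(print(36 - 23))
offset = i * 37 + 9 // score
i = score - vals
if offset <= i:
    i += score[i]
else:
    handle(20)
i = (i <= 25) + offset[vals]

5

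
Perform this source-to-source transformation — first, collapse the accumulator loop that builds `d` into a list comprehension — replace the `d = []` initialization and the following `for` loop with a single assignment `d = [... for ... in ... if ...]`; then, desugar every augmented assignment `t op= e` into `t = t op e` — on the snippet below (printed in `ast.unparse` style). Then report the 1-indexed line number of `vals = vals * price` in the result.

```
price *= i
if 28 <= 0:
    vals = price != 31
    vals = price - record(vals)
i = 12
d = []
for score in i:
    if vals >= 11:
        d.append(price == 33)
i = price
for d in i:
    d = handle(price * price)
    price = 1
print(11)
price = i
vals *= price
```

13

Transformed code:
price = price * i
if 28 <= 0:
    vals = price != 31
    vals = price - record(vals)
i = 12
d = [price == 33 for score in i if vals >= 11]
i = price
for d in i:
    d = handle(price * price)
    price = 1
print(11)
price = i
vals = vals * price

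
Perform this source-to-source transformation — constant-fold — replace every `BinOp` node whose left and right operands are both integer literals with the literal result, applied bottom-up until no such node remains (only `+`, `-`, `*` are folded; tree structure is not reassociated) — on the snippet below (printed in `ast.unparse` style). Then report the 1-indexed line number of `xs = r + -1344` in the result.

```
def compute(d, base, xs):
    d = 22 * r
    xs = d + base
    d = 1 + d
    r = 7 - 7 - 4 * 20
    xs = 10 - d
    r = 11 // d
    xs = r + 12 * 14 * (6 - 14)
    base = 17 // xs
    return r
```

8

Transformed code:
def compute(d, base, xs):
    d = 22 * r
    xs = d + base
    d = 1 + d
    r = -80
    xs = 10 - d
    r = 11 // d
    xs = r + -1344
    base = 17 // xs
    return r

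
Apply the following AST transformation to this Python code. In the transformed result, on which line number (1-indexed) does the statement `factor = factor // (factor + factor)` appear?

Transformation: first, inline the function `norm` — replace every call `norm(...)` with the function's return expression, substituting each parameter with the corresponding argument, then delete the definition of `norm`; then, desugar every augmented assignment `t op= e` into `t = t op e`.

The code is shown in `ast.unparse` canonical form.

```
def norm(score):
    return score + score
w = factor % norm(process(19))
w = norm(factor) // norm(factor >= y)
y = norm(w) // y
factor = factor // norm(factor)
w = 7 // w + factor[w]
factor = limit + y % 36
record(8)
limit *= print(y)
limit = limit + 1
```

4

Transformed code:
w = factor % (process(19) + process(19))
w = (factor + factor) // ((factor >= y) + (factor >= y))
y = (w + w) // y
factor = factor // (factor + factor)
w = 7 // w + factor[w]
factor = limit + y % 36
record(8)
limit = limit * print(y)
limit = limit + 1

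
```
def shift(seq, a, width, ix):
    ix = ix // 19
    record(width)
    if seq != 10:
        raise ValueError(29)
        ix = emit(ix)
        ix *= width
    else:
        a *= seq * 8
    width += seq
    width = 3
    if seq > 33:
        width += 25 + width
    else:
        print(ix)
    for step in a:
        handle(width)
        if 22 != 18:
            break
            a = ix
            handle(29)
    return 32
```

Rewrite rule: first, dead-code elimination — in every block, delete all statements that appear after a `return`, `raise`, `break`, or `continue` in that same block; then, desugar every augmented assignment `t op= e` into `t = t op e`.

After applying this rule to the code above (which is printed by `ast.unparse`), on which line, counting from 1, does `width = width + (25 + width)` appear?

11

Transformed code:
def shift(seq, a, width, ix):
    ix = ix // 19
    record(width)
    if seq != 10:
        raise ValueError(29)
    else:
        a = a * (seq * 8)
    width = width + seq
    width = 3
    if seq > 33:
        width = width + (25 + width)
    else:
        print(ix)
    for step in a:
        handle(width)
        if 22 != 18:
            break
    return 32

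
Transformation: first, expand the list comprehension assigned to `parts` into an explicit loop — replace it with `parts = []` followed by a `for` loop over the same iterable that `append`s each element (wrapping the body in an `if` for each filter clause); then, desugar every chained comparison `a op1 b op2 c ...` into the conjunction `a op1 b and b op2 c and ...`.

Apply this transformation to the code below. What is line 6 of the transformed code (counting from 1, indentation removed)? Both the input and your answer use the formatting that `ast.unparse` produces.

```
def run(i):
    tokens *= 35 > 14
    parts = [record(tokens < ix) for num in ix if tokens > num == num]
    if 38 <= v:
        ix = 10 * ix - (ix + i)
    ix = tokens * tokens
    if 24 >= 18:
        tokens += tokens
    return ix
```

Transformed code:
def run(i):
    tokens *= 35 > 14
    parts = []
    for num in ix:
        if tokens > num and num == num:
            parts.append(record(tokens < ix))
    if 38 <= v:
        ix = 10 * ix - (ix + i)
    ix = tokens * tokens
    if 24 >= 18:
        tokens += tokens
    return ix

parts.append(record(tokens < ix))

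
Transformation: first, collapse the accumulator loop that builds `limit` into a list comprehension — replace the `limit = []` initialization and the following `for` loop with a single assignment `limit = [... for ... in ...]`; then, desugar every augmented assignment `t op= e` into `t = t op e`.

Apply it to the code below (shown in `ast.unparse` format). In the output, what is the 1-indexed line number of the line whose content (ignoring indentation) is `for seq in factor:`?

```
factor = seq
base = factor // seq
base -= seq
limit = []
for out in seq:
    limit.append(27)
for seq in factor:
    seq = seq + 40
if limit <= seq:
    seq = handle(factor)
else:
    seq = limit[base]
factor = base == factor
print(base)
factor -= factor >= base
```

Transformed code:
factor = seq
base = factor // seq
base = base - seq
limit = [27 for out in seq]
for seq in factor:
    seq = seq + 40
if limit <= seq:
    seq = handle(factor)
else:
    seq = limit[base]
factor = base == factor
print(base)
factor = factor - (factor >= base)

5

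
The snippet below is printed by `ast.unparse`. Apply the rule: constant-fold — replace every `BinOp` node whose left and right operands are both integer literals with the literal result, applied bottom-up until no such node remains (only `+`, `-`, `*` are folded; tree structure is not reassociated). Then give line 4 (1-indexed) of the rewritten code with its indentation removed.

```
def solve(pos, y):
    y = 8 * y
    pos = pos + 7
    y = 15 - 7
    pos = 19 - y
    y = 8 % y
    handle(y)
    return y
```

y = 8

Transformed code:
def solve(pos, y):
    y = 8 * y
    pos = pos + 7
    y = 8
    pos = 19 - y
    y = 8 % y
    handle(y)
    return y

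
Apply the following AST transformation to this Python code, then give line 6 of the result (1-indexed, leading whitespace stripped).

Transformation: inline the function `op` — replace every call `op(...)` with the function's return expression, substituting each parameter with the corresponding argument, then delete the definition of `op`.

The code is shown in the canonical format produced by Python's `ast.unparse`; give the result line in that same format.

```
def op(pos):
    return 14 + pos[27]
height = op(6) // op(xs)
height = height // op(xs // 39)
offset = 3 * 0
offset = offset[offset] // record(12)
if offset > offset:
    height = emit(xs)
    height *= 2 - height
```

Transformed code:
height = (14 + 6[27]) // (14 + xs[27])
height = height // (14 + (xs // 39)[27])
offset = 3 * 0
offset = offset[offset] // record(12)
if offset > offset:
    height = emit(xs)
    height *= 2 - height

height = emit(xs)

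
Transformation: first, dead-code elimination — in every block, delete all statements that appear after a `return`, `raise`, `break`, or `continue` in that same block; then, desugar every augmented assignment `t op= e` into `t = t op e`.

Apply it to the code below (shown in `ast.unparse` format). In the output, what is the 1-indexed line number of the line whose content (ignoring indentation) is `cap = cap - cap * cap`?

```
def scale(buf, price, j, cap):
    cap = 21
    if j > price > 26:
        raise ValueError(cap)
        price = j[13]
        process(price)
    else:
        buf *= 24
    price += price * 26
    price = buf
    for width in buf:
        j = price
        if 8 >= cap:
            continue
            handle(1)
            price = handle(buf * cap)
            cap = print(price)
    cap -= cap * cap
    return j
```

Transformed code:
def scale(buf, price, j, cap):
    cap = 21
    if j > price > 26:
        raise ValueError(cap)
    else:
        buf = buf * 24
    price = price + price * 26
    price = buf
    for width in buf:
        j = price
        if 8 >= cap:
            continue
    cap = cap - cap * cap
    return j

13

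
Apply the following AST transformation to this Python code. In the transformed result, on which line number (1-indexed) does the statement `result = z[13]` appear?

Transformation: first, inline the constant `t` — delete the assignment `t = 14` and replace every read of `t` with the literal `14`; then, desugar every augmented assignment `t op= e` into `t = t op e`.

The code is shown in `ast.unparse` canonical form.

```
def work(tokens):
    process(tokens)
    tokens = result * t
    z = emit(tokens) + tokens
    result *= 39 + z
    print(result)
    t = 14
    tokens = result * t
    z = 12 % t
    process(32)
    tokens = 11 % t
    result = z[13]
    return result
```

Transformed code:
def work(tokens):
    process(tokens)
    tokens = result * 14
    z = emit(tokens) + tokens
    result = result * (39 + z)
    print(result)
    tokens = result * 14
    z = 12 % 14
    process(32)
    tokens = 11 % 14
    result = z[13]
    return result

11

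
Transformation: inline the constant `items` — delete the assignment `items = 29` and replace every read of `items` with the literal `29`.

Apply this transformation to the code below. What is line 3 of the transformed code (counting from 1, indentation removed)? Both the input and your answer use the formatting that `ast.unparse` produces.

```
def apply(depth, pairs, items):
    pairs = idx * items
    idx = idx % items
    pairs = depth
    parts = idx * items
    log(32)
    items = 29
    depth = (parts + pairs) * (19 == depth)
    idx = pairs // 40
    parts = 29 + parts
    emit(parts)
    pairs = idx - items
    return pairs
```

idx = idx % 29

Transformed code:
def apply(depth, pairs, items):
    pairs = idx * 29
    idx = idx % 29
    pairs = depth
    parts = idx * 29
    log(32)
    depth = (parts + pairs) * (19 == depth)
    idx = pairs // 40
    parts = 29 + parts
    emit(parts)
    pairs = idx - 29
    return pairs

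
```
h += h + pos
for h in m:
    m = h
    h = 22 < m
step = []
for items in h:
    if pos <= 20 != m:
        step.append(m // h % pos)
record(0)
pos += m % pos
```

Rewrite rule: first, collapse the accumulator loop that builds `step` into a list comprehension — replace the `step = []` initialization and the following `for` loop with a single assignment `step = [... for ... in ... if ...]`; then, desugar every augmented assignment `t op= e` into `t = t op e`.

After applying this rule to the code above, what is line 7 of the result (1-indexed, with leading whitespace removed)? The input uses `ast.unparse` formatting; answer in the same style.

pos = pos + m % pos

Transformed code:
h = h + (h + pos)
for h in m:
    m = h
    h = 22 < m
step = [m // h % pos for items in h if pos <= 20 != m]
record(0)
pos = pos + m % pos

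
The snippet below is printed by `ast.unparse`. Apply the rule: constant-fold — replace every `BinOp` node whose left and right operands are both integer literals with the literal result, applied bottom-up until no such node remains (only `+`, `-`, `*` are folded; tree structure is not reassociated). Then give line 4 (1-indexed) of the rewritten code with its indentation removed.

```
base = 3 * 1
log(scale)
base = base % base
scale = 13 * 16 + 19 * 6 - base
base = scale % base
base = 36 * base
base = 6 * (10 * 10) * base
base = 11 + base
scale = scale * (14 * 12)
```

scale = 322 - base

Transformed code:
base = 3
log(scale)
base = base % base
scale = 322 - base
base = scale % base
base = 36 * base
base = 600 * base
base = 11 + base
scale = scale * 168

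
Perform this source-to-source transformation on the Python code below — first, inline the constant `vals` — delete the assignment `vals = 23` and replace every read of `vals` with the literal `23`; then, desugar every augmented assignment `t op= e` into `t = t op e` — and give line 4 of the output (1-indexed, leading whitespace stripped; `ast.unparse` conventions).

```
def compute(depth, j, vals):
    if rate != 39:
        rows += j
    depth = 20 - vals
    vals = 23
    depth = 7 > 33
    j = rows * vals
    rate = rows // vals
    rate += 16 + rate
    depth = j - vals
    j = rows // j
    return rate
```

depth = 20 - 23

Transformed code:
def compute(depth, j, vals):
    if rate != 39:
        rows = rows + j
    depth = 20 - 23
    depth = 7 > 33
    j = rows * 23
    rate = rows // 23
    rate = rate + (16 + rate)
    depth = j - 23
    j = rows // j
    return rate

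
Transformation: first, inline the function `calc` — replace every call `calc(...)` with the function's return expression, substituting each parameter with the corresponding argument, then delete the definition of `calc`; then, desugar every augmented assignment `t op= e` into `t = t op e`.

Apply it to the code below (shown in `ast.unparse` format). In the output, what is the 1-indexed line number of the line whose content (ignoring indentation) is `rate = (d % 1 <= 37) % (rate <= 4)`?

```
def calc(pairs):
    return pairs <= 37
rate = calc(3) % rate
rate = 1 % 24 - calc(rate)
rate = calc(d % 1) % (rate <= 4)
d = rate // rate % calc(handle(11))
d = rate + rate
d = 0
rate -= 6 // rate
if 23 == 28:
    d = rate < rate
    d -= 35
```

3

Transformed code:
rate = (3 <= 37) % rate
rate = 1 % 24 - (rate <= 37)
rate = (d % 1 <= 37) % (rate <= 4)
d = rate // rate % (handle(11) <= 37)
d = rate + rate
d = 0
rate = rate - 6 // rate
if 23 == 28:
    d = rate < rate
    d = d - 35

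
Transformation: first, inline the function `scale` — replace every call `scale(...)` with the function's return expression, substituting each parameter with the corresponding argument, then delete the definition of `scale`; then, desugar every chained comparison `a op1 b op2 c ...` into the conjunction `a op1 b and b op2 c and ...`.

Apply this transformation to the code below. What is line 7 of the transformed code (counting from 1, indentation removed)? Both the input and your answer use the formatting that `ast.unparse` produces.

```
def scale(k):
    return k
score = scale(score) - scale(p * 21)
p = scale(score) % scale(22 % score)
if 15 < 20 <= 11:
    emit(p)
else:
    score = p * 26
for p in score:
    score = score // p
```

Transformed code:
score = score - p * 21
p = score % (22 % score)
if 15 < 20 and 20 <= 11:
    emit(p)
else:
    score = p * 26
for p in score:
    score = score // p

for p in score:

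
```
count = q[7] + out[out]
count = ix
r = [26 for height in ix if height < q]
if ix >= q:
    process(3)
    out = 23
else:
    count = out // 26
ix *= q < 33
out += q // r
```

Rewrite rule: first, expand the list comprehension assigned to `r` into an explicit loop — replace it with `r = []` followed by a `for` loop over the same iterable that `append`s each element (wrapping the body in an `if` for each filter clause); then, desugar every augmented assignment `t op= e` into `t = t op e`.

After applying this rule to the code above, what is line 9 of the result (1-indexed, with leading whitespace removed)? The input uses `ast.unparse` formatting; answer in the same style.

Transformed code:
count = q[7] + out[out]
count = ix
r = []
for height in ix:
    if height < q:
        r.append(26)
if ix >= q:
    process(3)
    out = 23
else:
    count = out // 26
ix = ix * (q < 33)
out = out + q // r

out = 23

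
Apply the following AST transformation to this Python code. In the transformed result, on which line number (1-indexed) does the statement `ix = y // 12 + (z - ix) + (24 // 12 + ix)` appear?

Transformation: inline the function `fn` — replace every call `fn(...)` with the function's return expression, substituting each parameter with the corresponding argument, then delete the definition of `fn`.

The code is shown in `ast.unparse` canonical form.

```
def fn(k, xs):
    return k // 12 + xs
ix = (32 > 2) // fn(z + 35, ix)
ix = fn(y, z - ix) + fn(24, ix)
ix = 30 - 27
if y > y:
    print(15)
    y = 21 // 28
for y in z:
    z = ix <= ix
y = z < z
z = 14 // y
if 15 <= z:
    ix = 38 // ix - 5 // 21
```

Transformed code:
ix = (32 > 2) // ((z + 35) // 12 + ix)
ix = y // 12 + (z - ix) + (24 // 12 + ix)
ix = 30 - 27
if y > y:
    print(15)
    y = 21 // 28
for y in z:
    z = ix <= ix
y = z < z
z = 14 // y
if 15 <= z:
    ix = 38 // ix - 5 // 21

2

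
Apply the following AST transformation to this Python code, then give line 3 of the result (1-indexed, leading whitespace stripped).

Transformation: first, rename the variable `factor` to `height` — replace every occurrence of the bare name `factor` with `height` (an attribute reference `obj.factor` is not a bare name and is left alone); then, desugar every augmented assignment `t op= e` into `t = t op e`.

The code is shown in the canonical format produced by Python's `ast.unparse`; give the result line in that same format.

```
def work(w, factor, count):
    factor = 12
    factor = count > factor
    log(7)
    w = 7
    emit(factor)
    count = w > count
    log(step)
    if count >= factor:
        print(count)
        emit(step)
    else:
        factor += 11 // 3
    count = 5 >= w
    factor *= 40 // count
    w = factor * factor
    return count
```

Transformed code:
def work(w, height, count):
    height = 12
    height = count > height
    log(7)
    w = 7
    emit(height)
    count = w > count
    log(step)
    if count >= height:
        print(count)
        emit(step)
    else:
        height = height + 11 // 3
    count = 5 >= w
    height = height * (40 // count)
    w = height * height
    return count

height = count > height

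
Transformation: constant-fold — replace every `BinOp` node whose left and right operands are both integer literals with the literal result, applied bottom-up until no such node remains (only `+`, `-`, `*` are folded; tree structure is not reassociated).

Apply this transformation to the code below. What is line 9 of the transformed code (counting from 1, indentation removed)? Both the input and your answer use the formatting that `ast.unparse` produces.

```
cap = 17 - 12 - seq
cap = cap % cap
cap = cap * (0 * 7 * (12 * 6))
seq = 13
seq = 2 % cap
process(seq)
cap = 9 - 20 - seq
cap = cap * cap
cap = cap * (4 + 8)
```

Transformed code:
cap = 5 - seq
cap = cap % cap
cap = cap * 0
seq = 13
seq = 2 % cap
process(seq)
cap = -11 - seq
cap = cap * cap
cap = cap * 12

cap = cap * 12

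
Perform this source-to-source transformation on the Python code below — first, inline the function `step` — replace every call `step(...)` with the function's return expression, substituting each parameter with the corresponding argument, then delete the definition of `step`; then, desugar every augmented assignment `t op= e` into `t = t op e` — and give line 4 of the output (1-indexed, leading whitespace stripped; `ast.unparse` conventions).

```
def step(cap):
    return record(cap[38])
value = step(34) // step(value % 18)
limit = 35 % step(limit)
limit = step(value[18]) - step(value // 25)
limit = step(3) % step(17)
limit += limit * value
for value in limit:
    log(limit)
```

Transformed code:
value = record(34[38]) // record((value % 18)[38])
limit = 35 % record(limit[38])
limit = record(value[18][38]) - record((value // 25)[38])
limit = record(3[38]) % record(17[38])
limit = limit + limit * value
for value in limit:
    log(limit)

limit = record(3[38]) % record(17[38])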